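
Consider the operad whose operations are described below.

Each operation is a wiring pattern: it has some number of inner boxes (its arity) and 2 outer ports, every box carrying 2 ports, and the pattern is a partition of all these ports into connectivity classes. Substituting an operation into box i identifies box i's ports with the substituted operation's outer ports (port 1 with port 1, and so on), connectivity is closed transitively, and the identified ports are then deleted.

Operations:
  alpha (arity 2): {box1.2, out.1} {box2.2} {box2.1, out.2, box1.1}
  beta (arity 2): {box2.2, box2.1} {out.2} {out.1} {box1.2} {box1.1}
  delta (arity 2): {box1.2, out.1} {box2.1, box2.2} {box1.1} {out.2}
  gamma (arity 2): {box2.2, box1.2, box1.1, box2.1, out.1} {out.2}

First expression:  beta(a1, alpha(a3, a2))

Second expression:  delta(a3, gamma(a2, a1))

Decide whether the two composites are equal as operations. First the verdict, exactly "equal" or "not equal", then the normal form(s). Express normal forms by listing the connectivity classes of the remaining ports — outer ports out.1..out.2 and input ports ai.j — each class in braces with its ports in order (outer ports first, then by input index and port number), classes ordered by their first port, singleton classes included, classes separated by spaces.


not equal: they reduce to {out.1} {out.2} {a1.1} {a1.2} {a2.1, a3.1, a3.2} {a2.2} and {out.1, a3.2} {out.2} {a1.1, a1.2, a2.1, a2.2} {a3.1}

The first composite normalizes to {out.1} {out.2} {a1.1} {a1.2} {a2.1, a3.1, a3.2} {a2.2}
The second composite normalizes to {out.1, a3.2} {out.2} {a1.1, a1.2, a2.1, a2.2} {a3.1}
No match — not equal.


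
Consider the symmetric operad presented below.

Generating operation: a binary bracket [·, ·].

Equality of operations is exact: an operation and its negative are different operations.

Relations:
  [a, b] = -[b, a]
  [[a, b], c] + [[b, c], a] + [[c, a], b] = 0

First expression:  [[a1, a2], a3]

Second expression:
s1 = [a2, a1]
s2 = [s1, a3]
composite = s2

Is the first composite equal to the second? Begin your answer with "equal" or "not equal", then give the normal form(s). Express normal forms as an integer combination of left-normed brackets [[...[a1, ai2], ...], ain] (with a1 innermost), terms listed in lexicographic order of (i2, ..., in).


In normal form, the first expression is [[a1, a2], a3]
In normal form, the second expression is -[[a1, a2], a3]
The normal forms differ: not equal.

not equal; first: [[a1, a2], a3]; second: -[[a1, a2], a3]


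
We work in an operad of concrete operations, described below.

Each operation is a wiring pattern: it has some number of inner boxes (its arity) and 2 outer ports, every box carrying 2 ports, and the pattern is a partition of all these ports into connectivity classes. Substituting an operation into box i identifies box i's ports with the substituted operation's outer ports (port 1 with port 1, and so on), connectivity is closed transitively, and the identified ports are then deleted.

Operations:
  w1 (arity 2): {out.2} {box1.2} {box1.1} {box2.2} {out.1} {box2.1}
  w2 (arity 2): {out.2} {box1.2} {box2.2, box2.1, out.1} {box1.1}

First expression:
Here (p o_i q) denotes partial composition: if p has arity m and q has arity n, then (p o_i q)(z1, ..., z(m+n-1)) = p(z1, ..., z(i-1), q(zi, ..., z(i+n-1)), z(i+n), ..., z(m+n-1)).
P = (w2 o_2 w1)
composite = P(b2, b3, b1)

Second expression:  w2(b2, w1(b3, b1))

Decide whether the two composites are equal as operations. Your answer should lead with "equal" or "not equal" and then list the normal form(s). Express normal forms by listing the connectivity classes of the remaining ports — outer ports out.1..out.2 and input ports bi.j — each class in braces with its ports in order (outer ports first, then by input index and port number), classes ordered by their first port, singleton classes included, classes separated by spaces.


equal; both compose to {out.1} {out.2} {b1.1} {b1.2} {b2.1} {b2.2} {b3.1} {b3.2}

In normal form, the first expression is {out.1} {out.2} {b1.1} {b1.2} {b2.1} {b2.2} {b3.1} {b3.2}
In normal form, the second expression is {out.1} {out.2} {b1.1} {b1.2} {b2.1} {b2.2} {b3.1} {b3.2}
The normal forms match — equal.


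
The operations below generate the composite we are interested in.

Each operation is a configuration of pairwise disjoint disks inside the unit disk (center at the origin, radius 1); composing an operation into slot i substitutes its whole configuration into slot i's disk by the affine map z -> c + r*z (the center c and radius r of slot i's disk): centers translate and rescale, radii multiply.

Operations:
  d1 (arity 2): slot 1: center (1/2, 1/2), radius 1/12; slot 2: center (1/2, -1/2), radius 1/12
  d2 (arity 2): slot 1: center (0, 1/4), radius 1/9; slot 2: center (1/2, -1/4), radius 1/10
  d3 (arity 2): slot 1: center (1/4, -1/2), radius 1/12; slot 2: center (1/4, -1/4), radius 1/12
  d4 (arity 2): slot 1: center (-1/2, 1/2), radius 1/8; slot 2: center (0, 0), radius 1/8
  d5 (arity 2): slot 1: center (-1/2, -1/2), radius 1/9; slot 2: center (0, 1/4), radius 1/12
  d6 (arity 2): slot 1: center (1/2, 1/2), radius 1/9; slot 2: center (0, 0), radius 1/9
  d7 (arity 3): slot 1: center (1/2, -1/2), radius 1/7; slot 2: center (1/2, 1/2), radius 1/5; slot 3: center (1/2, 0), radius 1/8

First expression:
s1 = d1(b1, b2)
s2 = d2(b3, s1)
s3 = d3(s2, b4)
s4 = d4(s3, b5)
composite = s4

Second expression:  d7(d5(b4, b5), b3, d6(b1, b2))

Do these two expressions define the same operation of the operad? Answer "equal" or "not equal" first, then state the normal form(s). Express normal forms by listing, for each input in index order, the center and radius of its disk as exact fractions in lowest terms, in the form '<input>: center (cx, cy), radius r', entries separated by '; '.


The first expression, normalized: b1: center (-889/1920, 209/480), radius 1/11520; b2: center (-889/1920, 139/320), radius 1/11520; b3: center (-15/32, 169/384), radius 1/864; b4: center (-15/32, 15/32), radius 1/96; b5: center (0, 0), radius 1/8
The second expression, normalized: b1: center (9/16, 1/16), radius 1/72; b2: center (1/2, 0), radius 1/72; b3: center (1/2, 1/2), radius 1/5; b4: center (3/7, -4/7), radius 1/63; b5: center (1/2, -13/28), radius 1/84
Distinct normal forms: not equal.

not equal; first: b1: center (-889/1920, 209/480), radius 1/11520; b2: center (-889/1920, 139/320), radius 1/11520; b3: center (-15/32, 169/384), radius 1/864; b4: center (-15/32, 15/32), radius 1/96; b5: center (0, 0), radius 1/8; second: b1: center (9/16, 1/16), radius 1/72; b2: center (1/2, 0), radius 1/72; b3: center (1/2, 1/2), radius 1/5; b4: center (3/7, -4/7), radius 1/63; b5: center (1/2, -13/28), radius 1/84


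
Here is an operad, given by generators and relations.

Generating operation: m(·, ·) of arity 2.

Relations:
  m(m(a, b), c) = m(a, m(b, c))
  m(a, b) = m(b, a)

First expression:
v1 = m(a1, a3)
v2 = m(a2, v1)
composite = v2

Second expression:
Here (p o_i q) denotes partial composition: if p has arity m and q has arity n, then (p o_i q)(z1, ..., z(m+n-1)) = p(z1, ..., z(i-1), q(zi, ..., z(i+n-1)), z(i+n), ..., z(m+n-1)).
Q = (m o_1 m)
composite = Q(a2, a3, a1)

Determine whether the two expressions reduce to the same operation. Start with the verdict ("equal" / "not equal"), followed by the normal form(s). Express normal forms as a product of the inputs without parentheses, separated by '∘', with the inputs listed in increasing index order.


equal: each reduces to a1 ∘ a2 ∘ a3

The first expression reduces to a1 ∘ a2 ∘ a3
The second expression reduces to a1 ∘ a2 ∘ a3
Both agree, so they are equal.


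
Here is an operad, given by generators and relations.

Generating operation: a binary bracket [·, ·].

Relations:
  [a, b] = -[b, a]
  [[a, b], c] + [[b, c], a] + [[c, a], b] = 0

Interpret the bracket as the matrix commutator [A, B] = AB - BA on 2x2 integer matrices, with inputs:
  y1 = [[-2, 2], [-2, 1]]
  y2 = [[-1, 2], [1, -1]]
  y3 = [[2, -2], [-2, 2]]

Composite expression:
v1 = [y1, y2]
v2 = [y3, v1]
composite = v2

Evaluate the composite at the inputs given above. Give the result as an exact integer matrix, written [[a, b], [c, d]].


[y1, y2] = [[6, -6], [3, -6]]
[y3, [y1, y2]] = [[-18, 24], [-24, 18]]

[[-18, 24], [-24, 18]]


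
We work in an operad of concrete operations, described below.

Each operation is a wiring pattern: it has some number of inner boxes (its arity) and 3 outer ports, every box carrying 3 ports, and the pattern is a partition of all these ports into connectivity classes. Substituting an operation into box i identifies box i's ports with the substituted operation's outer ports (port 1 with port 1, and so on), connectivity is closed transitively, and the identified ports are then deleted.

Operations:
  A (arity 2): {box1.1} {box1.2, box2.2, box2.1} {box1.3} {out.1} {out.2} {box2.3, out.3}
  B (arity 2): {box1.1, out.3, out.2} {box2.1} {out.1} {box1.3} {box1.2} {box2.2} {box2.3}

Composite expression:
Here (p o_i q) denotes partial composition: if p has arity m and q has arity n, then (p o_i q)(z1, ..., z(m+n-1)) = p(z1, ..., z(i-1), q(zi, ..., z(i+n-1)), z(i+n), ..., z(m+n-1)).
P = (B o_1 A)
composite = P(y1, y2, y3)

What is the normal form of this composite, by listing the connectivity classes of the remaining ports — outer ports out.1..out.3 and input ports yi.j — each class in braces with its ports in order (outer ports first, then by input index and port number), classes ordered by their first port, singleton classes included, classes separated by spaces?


Connectivity passes through glued B-boundaries; trace each wire chain.
A over (y1, y2) gives {out.1} {out.2} {out.3, y2.3} {y1.1} {y1.2, y2.1, y2.2} {y1.3}, out.j being that stage's outer ports
B over (y1, y2, y3) gives {out.1} {out.2, out.3} {y1.1} {y1.2, y2.1, y2.2} {y1.3} {y2.3} {y3.1} {y3.2} {y3.3}, out.j being that stage's outer ports

{out.1} {out.2, out.3} {y1.1} {y1.2, y2.1, y2.2} {y1.3} {y2.3} {y3.1} {y3.2} {y3.3}


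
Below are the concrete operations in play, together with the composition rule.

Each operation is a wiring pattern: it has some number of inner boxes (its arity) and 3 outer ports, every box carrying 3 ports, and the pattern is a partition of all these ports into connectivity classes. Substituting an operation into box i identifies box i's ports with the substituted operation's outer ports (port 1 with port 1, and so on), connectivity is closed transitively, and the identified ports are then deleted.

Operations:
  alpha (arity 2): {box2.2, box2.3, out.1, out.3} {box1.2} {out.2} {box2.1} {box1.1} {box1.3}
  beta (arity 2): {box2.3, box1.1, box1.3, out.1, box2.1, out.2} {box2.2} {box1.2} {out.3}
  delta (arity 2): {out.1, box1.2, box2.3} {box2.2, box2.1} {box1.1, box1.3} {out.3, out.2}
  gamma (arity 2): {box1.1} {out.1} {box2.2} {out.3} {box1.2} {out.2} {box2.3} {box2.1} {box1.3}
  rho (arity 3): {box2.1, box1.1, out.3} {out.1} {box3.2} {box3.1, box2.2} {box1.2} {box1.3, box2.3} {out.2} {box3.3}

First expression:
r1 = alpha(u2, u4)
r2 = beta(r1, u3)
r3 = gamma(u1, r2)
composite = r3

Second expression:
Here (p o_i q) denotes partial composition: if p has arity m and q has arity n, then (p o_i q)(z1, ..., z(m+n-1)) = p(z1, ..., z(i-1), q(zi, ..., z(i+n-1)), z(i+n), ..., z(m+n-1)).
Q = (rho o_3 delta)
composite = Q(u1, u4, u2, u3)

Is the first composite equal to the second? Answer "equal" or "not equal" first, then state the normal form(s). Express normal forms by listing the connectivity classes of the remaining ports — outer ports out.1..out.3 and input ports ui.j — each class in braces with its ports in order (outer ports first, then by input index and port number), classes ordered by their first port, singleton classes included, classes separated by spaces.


not equal; first: {out.1} {out.2} {out.3} {u1.1} {u1.2} {u1.3} {u2.1} {u2.2} {u2.3} {u3.1, u3.3, u4.2, u4.3} {u3.2} {u4.1}; second: {out.1} {out.2} {out.3, u1.1, u4.1} {u1.2} {u1.3, u4.3} {u2.1, u2.3} {u2.2, u3.3, u4.2} {u3.1, u3.2}

The first expression, normalized: {out.1} {out.2} {out.3} {u1.1} {u1.2} {u1.3} {u2.1} {u2.2} {u2.3} {u3.1, u3.3, u4.2, u4.3} {u3.2} {u4.1}
The second expression, normalized: {out.1} {out.2} {out.3, u1.1, u4.1} {u1.2} {u1.3, u4.3} {u2.1, u2.3} {u2.2, u3.3, u4.2} {u3.1, u3.2}
The forms do not match — not equal.


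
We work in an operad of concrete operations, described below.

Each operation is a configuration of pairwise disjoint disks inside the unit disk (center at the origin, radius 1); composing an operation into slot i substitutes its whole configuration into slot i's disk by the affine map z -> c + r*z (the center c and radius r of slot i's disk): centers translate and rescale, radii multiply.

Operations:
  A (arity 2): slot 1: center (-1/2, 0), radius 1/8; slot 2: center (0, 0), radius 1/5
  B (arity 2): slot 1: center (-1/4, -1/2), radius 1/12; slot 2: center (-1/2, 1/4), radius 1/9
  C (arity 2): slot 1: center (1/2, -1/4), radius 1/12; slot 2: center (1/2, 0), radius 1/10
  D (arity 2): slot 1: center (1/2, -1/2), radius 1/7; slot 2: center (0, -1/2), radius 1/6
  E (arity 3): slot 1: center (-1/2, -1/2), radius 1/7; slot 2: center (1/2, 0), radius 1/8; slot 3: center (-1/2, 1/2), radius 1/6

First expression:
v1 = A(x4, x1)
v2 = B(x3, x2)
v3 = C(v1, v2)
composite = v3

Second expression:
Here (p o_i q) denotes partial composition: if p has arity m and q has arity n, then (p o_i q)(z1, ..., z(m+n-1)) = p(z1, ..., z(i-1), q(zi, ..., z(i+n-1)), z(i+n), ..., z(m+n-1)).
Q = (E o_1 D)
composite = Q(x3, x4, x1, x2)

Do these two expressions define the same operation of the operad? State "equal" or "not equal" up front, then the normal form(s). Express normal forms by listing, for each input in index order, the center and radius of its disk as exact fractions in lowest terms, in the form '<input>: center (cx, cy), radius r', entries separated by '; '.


not equal — first x1: center (1/2, -1/4), radius 1/60; x2: center (9/20, 1/40), radius 1/90; x3: center (19/40, -1/20), radius 1/120; x4: center (11/24, -1/4), radius 1/96, second x1: center (1/2, 0), radius 1/8; x2: center (-1/2, 1/2), radius 1/6; x3: center (-3/7, -4/7), radius 1/49; x4: center (-1/2, -4/7), radius 1/42


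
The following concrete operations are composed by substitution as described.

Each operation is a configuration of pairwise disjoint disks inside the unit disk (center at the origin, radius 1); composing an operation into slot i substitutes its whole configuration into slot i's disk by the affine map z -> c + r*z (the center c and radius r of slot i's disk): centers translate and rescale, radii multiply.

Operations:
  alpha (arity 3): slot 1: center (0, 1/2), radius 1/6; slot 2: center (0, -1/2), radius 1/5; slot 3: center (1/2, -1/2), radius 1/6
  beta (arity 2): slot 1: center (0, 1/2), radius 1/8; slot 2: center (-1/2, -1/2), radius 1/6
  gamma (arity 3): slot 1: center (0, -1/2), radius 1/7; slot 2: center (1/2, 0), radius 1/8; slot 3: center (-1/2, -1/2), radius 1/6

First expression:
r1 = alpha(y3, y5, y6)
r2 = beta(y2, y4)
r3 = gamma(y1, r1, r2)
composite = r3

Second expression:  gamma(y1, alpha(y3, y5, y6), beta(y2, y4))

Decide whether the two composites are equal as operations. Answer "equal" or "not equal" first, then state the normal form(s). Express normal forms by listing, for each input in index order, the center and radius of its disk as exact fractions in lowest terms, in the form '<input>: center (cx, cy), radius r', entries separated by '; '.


equal; both compose to y1: center (0, -1/2), radius 1/7; y2: center (-1/2, -5/12), radius 1/48; y3: center (1/2, 1/16), radius 1/48; y4: center (-7/12, -7/12), radius 1/36; y5: center (1/2, -1/16), radius 1/40; y6: center (9/16, -1/16), radius 1/48


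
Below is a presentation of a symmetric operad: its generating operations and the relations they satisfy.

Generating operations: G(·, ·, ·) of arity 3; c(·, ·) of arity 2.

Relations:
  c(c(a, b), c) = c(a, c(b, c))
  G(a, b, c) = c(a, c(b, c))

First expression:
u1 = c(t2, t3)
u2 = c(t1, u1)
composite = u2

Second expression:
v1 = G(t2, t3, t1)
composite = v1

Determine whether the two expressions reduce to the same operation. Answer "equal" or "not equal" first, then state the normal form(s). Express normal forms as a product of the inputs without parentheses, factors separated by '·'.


not equal; first: t1 · t2 · t3; second: t2 · t3 · t1


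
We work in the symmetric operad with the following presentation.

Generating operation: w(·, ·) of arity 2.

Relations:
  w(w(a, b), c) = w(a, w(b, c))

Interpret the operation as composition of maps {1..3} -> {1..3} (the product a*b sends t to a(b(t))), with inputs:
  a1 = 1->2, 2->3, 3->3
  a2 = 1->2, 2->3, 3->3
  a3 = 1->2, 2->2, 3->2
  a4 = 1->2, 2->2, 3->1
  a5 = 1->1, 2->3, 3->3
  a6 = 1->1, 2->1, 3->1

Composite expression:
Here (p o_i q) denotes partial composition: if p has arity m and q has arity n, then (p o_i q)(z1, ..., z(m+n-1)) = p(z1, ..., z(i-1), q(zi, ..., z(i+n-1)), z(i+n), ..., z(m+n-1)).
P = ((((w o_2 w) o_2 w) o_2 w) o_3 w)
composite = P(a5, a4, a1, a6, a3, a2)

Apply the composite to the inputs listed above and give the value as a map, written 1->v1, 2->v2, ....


1->3, 2->3, 3->3

w(a1, a6) = 1->2, 2->2, 3->2
w(a4, w(a1, a6)) = 1->2, 2->2, 3->2
w(w(a4, w(a1, a6)), a3) = 1->2, 2->2, 3->2
w(w(w(a4, w(a1, a6)), a3), a2) = 1->2, 2->2, 3->2
w(a5, w(w(w(a4, w(a1, a6)), a3), a2)) = 1->3, 2->3, 3->3


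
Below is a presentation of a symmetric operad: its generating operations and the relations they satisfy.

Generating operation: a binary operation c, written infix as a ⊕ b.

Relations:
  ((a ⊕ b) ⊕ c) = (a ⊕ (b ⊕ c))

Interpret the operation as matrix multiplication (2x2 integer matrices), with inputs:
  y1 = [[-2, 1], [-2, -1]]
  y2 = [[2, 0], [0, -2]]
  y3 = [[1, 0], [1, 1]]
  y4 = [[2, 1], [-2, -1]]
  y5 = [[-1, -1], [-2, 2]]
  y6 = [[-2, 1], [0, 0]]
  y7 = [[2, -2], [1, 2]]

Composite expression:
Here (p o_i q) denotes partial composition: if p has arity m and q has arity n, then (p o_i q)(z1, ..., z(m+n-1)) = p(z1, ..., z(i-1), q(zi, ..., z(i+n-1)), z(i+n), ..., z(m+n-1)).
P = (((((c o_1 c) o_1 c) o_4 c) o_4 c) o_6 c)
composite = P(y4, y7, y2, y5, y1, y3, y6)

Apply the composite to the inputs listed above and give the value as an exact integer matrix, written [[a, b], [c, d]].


(y4 ⊕ y7) = [[5, -2], [-5, 2]]
((y4 ⊕ y7) ⊕ y2) = [[10, 4], [-10, -4]]
(y5 ⊕ y1) = [[4, 0], [0, -4]]
(y3 ⊕ y6) = [[-2, 1], [-2, 1]]
((y5 ⊕ y1) ⊕ (y3 ⊕ y6)) = [[-8, 4], [8, -4]]
(((y4 ⊕ y7) ⊕ y2) ⊕ ((y5 ⊕ y1) ⊕ (y3 ⊕ y6))) = [[-48, 24], [48, -24]]

[[-48, 24], [48, -24]]


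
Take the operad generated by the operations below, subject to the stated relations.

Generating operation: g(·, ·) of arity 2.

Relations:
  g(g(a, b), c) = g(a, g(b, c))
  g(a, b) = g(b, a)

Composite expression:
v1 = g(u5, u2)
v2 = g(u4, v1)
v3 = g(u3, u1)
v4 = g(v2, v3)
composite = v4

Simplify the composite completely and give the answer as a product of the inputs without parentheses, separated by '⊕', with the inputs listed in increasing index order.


u1 ⊕ u2 ⊕ u3 ⊕ u4 ⊕ u5

With g associative and commutative, the u-input set is all that matters.
g(u5, u2) reduces to u5 ⊕ u2
g(u4, g(u5, u2)) reduces to u4 ⊕ u5 ⊕ u2
g(u3, u1) reduces to u3 ⊕ u1
g(g(u4, g(u5, u2)), g(u3, u1)) reduces to u4 ⊕ u5 ⊕ u2 ⊕ u3 ⊕ u1
putting the inputs in ascending order: u1 ⊕ u2 ⊕ u3 ⊕ u4 ⊕ u5


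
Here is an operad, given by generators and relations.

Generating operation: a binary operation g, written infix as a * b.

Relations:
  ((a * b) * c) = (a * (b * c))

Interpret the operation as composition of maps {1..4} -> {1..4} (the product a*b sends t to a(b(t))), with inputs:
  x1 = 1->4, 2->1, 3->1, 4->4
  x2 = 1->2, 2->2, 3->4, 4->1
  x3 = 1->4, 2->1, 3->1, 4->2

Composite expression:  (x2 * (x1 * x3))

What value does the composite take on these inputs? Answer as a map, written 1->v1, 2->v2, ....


1->1, 2->1, 3->1, 4->2

(x1 * x3) = 1->4, 2->4, 3->4, 4->1
(x2 * (x1 * x3)) = 1->1, 2->1, 3->1, 4->2


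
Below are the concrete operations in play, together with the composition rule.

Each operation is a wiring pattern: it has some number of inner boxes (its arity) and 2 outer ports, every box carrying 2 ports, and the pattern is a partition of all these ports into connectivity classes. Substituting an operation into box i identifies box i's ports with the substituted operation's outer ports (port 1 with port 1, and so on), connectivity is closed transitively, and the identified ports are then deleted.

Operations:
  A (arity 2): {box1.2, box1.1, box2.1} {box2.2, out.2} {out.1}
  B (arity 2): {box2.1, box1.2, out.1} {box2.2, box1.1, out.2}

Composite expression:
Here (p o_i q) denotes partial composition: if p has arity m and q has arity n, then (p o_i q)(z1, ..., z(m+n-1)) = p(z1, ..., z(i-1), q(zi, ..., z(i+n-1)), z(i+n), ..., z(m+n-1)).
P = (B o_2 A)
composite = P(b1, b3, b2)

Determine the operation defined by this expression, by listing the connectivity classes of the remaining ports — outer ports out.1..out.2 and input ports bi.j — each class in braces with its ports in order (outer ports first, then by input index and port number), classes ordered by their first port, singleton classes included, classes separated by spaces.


Substituting into B glues patterns; closure does the rest.
the subtree at A composes to {out.1} {out.2, b2.2} {b2.1, b3.1, b3.2} on (b3, b2); out.j = own outer ports
the subtree at B composes to {out.1, b1.2} {out.2, b1.1, b2.2} {b2.1, b3.1, b3.2} on (b1, b3, b2); out.j = own outer ports

{out.1, b1.2} {out.2, b1.1, b2.2} {b2.1, b3.1, b3.2}


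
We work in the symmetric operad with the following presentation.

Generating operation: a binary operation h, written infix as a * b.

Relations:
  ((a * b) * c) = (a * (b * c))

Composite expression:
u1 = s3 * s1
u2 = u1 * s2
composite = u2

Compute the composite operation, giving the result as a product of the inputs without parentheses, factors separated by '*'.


s3 * s1 * s2


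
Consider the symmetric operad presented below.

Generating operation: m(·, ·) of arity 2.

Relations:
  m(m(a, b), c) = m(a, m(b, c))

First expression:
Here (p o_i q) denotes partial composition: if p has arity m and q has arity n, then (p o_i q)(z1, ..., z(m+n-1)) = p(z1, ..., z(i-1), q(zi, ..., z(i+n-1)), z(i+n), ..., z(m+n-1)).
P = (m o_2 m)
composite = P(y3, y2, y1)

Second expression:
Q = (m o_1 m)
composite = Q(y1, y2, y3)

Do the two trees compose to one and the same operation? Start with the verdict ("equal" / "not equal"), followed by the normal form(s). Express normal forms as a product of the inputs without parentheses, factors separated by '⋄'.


The first expression, normalized: y3 ⋄ y2 ⋄ y1
The second expression, normalized: y1 ⋄ y2 ⋄ y3
Different reductions; not equal.

not equal — first y3 ⋄ y2 ⋄ y1, second y1 ⋄ y2 ⋄ y3


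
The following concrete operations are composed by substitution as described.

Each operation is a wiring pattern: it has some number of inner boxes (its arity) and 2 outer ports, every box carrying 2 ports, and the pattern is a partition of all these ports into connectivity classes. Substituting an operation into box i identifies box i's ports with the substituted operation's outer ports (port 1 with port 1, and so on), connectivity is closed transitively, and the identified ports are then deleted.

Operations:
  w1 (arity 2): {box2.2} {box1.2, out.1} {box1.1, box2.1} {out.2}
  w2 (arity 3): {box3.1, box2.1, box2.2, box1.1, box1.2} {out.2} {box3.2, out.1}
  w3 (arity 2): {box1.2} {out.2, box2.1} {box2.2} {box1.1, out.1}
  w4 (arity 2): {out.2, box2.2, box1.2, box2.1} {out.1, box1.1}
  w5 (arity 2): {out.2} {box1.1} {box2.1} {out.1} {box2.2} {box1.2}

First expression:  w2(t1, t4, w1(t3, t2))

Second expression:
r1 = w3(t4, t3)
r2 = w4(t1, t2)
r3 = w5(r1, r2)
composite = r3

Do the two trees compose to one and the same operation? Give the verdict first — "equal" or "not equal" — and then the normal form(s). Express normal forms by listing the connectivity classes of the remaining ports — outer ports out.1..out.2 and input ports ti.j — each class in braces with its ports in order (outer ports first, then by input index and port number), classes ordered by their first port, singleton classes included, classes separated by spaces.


not equal: they reduce to {out.1} {out.2} {t1.1, t1.2, t3.2, t4.1, t4.2} {t2.1, t3.1} {t2.2} and {out.1} {out.2} {t1.1} {t1.2, t2.1, t2.2} {t3.1} {t3.2} {t4.1} {t4.2}

The first expression, normalized: {out.1} {out.2} {t1.1, t1.2, t3.2, t4.1, t4.2} {t2.1, t3.1} {t2.2}
The second expression, normalized: {out.1} {out.2} {t1.1} {t1.2, t2.1, t2.2} {t3.1} {t3.2} {t4.1} {t4.2}
The normal forms differ: not equal.


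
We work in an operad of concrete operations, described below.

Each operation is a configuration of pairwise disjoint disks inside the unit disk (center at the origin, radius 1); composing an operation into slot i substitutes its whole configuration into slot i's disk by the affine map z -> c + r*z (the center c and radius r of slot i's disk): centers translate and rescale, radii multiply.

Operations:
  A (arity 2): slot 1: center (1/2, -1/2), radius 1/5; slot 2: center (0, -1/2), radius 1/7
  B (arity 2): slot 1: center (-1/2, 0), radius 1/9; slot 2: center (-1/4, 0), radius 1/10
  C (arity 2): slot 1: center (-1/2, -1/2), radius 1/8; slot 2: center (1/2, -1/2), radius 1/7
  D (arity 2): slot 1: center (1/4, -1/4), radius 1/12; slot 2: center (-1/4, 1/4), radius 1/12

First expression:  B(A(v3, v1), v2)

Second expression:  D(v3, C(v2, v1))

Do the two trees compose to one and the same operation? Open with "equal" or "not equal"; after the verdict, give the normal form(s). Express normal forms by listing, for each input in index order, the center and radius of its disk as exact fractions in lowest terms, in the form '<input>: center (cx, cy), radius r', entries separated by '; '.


not equal; the first gives v1: center (-1/2, -1/18), radius 1/63; v2: center (-1/4, 0), radius 1/10; v3: center (-4/9, -1/18), radius 1/45 and the second v1: center (-5/24, 5/24), radius 1/84; v2: center (-7/24, 5/24), radius 1/96; v3: center (1/4, -1/4), radius 1/12

Reducing the first expression gives v1: center (-1/2, -1/18), radius 1/63; v2: center (-1/4, 0), radius 1/10; v3: center (-4/9, -1/18), radius 1/45
Reducing the second expression gives v1: center (-5/24, 5/24), radius 1/84; v2: center (-7/24, 5/24), radius 1/96; v3: center (1/4, -1/4), radius 1/12
Distinct normal forms: not equal.


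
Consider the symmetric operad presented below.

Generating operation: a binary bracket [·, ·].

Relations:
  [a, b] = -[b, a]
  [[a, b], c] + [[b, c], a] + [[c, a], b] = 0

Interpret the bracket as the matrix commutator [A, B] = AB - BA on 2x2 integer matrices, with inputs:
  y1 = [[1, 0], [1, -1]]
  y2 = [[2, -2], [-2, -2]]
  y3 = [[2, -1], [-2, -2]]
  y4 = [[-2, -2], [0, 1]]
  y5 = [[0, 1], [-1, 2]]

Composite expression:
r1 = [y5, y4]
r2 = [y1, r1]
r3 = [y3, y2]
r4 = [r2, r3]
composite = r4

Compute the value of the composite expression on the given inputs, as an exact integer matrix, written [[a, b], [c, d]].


[[-40, 112], [40, 40]]

[y5, y4] = [[-2, 7], [3, 2]]
[y1, [y5, y4]] = [[-7, 14], [-10, 7]]
[y3, y2] = [[-2, -4], [0, 2]]
[[y1, [y5, y4]], [y3, y2]] = [[-40, 112], [40, 40]]


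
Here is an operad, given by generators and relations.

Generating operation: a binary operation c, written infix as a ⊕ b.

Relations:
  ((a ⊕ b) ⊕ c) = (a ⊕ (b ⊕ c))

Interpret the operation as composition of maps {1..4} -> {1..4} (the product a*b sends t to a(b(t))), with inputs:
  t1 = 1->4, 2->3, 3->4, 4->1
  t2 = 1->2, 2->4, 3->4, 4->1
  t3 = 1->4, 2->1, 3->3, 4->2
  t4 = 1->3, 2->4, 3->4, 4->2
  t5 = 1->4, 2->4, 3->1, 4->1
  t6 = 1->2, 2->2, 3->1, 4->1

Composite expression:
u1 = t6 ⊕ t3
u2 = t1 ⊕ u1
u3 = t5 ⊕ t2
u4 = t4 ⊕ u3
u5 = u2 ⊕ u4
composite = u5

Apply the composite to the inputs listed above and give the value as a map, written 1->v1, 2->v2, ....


1->3, 2->4, 3->4, 4->3

(t6 ⊕ t3) = 1->1, 2->2, 3->1, 4->2
(t1 ⊕ (t6 ⊕ t3)) = 1->4, 2->3, 3->4, 4->3
(t5 ⊕ t2) = 1->4, 2->1, 3->1, 4->4
(t4 ⊕ (t5 ⊕ t2)) = 1->2, 2->3, 3->3, 4->2
((t1 ⊕ (t6 ⊕ t3)) ⊕ (t4 ⊕ (t5 ⊕ t2))) = 1->3, 2->4, 3->4, 4->3


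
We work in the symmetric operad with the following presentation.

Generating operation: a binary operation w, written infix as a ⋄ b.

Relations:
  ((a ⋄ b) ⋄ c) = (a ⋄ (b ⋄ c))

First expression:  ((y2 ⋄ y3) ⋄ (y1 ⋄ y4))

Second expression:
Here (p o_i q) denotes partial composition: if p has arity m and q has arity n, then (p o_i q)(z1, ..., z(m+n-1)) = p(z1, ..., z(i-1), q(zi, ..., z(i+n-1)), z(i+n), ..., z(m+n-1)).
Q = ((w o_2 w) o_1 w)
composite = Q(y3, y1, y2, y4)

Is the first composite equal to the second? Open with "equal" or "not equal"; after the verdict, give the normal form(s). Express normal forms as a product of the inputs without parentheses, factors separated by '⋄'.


Reducing the first expression gives y2 ⋄ y3 ⋄ y1 ⋄ y4
Reducing the second expression gives y3 ⋄ y1 ⋄ y2 ⋄ y4
The normal forms differ: not equal.

not equal; first: y2 ⋄ y3 ⋄ y1 ⋄ y4; second: y3 ⋄ y1 ⋄ y2 ⋄ y4


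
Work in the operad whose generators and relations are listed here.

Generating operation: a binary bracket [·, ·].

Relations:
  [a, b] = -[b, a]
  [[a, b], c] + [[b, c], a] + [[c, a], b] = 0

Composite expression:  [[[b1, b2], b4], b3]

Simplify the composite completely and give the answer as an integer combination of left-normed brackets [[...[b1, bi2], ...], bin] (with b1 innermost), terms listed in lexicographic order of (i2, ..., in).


Left-normed coefficients sit on the b1-initial expansion words.
Composite bracket: [[[b1, b2], b4], b3]
Applying ab - ba throughout gives 8 signed words (2^3 = 8).
Keep just the words that open with b1:
  sign of b1b2b4b3 is +1, so it contributes +[[[b1, b2], b4], b3]

[[[b1, b2], b4], b3]


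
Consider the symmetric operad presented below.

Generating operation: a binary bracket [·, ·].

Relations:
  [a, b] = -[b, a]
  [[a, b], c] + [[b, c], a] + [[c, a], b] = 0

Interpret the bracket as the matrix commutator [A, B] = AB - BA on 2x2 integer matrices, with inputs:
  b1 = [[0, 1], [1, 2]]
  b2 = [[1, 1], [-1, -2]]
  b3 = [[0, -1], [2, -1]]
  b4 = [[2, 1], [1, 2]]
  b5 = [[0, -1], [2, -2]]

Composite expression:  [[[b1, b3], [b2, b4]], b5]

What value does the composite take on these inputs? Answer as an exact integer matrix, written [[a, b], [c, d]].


[b1, b3] = [[3, 1], [5, -3]]
[b2, b4] = [[2, 3], [-3, -2]]
[[b1, b3], [b2, b4]] = [[-18, 14], [38, 18]]
[[[b1, b3], [b2, b4]], b5] = [[66, 8], [148, -66]]

[[66, 8], [148, -66]]


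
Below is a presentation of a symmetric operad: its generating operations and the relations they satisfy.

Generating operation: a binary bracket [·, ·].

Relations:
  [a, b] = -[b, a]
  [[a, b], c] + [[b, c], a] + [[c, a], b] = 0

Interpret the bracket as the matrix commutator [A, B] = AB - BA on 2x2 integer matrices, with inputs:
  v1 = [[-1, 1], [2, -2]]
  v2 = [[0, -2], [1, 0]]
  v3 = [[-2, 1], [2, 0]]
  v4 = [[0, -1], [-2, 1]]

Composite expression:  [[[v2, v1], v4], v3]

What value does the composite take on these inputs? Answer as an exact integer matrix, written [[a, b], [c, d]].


[v2, v1] = [[-5, 2], [1, 5]]
[[v2, v1], v4] = [[-3, 12], [-21, 3]]
[[[v2, v1], v4], v3] = [[45, 18], [54, -45]]

[[45, 18], [54, -45]]


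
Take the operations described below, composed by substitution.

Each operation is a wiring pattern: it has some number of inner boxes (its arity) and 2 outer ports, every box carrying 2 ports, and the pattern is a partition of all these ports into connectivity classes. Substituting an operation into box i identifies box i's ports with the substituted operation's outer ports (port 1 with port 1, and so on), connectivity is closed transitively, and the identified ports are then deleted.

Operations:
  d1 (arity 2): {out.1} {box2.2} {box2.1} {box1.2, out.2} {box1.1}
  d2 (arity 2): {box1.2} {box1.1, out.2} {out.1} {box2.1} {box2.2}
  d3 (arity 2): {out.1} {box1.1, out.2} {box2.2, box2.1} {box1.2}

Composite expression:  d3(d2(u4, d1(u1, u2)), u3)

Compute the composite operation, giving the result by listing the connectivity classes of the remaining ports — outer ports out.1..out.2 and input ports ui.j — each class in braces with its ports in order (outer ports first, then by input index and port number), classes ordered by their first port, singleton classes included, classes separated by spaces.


{out.1} {out.2} {u1.1} {u1.2} {u2.1} {u2.2} {u3.1, u3.2} {u4.1} {u4.2}

Substituting into d3 glues patterns; closure does the rest.
after d1, the pattern on (u1, u2) reads {out.1} {out.2, u1.2} {u1.1} {u2.1} {u2.2} (out.j = its outer ports)
after d2, the pattern on (u4, u1, u2) reads {out.1} {out.2, u4.1} {u1.1} {u1.2} {u2.1} {u2.2} {u4.2} (out.j = its outer ports)
after d3, the pattern on (u4, u1, u2, u3) reads {out.1} {out.2} {u1.1} {u1.2} {u2.1} {u2.2} {u3.1, u3.2} {u4.1} {u4.2} (out.j = its outer ports)


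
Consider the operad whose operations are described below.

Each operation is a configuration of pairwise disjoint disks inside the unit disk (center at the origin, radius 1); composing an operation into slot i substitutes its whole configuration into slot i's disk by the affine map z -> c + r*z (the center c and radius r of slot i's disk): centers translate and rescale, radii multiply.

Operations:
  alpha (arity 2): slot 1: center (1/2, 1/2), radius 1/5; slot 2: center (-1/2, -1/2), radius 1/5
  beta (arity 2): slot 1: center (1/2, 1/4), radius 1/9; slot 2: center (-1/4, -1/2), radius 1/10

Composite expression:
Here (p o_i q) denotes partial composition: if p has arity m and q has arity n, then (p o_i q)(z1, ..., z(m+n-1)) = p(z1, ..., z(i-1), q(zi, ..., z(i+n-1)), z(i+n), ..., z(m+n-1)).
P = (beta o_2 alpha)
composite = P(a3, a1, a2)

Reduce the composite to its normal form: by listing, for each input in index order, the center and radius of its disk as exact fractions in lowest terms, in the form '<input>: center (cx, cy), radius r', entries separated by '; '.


a1: center (-1/5, -9/20), radius 1/50; a2: center (-3/10, -11/20), radius 1/50; a3: center (1/2, 1/4), radius 1/9

Affine substitution under beta: radii multiply and a-centers shift.
input a3: composing its 1 substitution step yields center (1/2, 1/4), radius 1/9
input a1: composing its 2 substitution steps yields center (-1/5, -9/20), radius 1/50
input a2: composing its 2 substitution steps yields center (-3/10, -11/20), radius 1/50


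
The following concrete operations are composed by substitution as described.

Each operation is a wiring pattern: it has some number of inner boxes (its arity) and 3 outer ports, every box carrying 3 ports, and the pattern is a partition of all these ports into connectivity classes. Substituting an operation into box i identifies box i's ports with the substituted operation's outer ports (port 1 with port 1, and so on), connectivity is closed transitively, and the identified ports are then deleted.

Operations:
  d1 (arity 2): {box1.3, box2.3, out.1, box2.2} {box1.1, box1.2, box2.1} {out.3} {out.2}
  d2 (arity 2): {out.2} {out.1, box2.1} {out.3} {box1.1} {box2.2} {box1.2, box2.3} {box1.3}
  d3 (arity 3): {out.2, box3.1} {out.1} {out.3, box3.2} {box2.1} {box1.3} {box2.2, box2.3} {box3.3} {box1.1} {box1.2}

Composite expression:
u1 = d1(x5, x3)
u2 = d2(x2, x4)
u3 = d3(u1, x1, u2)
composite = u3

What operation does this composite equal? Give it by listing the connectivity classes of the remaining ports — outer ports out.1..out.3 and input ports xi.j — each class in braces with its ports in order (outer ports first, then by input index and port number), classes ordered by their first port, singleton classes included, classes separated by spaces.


{out.1} {out.2, x4.1} {out.3} {x1.1} {x1.2, x1.3} {x2.1} {x2.2, x4.3} {x2.3} {x3.1, x5.1, x5.2} {x3.2, x3.3, x5.3} {x4.2}

Substituting into d3 glues patterns; closure does the rest.
composing d1 on (x5, x3), with out.j its own outer ports: {out.1, x3.2, x3.3, x5.3} {out.2} {out.3} {x3.1, x5.1, x5.2}
composing d2 on (x2, x4), with out.j its own outer ports: {out.1, x4.1} {out.2} {out.3} {x2.1} {x2.2, x4.3} {x2.3} {x4.2}
composing d3 on (x5, x3, x1, x2, x4), with out.j its own outer ports: {out.1} {out.2, x4.1} {out.3} {x1.1} {x1.2, x1.3} {x2.1} {x2.2, x4.3} {x2.3} {x3.1, x5.1, x5.2} {x3.2, x3.3, x5.3} {x4.2}


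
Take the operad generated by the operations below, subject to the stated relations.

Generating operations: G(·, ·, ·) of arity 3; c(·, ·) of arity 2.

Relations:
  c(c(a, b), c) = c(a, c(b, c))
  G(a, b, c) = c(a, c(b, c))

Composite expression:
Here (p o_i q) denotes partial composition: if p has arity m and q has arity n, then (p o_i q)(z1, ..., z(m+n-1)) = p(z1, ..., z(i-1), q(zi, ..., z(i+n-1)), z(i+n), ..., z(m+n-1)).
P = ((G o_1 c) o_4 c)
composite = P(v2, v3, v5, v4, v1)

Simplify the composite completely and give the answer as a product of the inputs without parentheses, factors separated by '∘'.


v2 ∘ v3 ∘ v5 ∘ v4 ∘ v1


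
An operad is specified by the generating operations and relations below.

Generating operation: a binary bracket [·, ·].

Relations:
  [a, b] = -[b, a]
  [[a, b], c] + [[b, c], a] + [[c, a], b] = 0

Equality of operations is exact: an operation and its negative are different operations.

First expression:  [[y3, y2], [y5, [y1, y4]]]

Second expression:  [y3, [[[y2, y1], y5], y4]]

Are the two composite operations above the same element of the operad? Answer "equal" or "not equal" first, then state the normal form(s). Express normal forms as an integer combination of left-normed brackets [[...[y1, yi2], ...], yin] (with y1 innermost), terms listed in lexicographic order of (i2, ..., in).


In normal form, the first expression is -[[[[y1, y4], y5], y2], y3] + [[[[y1, y4], y5], y3], y2]
In normal form, the second expression is [[[[y1, y2], y5], y4], y3]
The forms do not match — not equal.

not equal: they reduce to -[[[[y1, y4], y5], y2], y3] + [[[[y1, y4], y5], y3], y2] and [[[[y1, y2], y5], y4], y3]


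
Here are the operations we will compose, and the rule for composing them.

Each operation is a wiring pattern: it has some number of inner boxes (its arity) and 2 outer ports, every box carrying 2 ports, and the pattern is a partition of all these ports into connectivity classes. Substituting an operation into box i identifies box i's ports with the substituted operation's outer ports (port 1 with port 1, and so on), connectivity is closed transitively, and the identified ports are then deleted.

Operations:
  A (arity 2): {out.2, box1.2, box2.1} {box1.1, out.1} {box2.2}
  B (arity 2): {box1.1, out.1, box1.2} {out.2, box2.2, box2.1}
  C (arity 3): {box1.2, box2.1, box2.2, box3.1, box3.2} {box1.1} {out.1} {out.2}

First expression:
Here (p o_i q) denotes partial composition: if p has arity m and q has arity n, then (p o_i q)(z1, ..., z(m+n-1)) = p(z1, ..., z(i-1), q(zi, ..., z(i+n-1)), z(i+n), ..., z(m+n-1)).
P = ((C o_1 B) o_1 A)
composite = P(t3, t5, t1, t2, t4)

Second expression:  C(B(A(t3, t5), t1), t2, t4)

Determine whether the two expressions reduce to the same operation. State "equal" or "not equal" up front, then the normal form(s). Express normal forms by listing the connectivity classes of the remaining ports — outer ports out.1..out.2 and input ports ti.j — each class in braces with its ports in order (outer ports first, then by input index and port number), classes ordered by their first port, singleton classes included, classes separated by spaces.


equal: each reduces to {out.1} {out.2} {t1.1, t1.2, t2.1, t2.2, t4.1, t4.2} {t3.1, t3.2, t5.1} {t5.2}


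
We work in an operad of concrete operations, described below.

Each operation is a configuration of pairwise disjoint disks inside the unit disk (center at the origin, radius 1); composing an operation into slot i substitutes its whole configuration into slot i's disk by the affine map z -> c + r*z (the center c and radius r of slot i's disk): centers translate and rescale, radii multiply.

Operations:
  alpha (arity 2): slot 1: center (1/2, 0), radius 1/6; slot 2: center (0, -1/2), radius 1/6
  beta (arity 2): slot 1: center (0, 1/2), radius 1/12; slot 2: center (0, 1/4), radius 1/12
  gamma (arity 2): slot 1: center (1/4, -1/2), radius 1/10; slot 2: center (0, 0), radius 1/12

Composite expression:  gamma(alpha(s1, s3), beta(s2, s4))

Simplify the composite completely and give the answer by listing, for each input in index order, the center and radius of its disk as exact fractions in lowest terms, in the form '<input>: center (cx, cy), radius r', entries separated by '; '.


s1: center (3/10, -1/2), radius 1/60; s2: center (0, 1/24), radius 1/144; s3: center (1/4, -11/20), radius 1/60; s4: center (0, 1/48), radius 1/144

Affine substitution under gamma: radii multiply and s-centers shift.
input s1: applying the 2 nested substitutions gives center (3/10, -1/2), radius 1/60
input s3: applying the 2 nested substitutions gives center (1/4, -11/20), radius 1/60
input s2: applying the 2 nested substitutions gives center (0, 1/24), radius 1/144
input s4: applying the 2 nested substitutions gives center (0, 1/48), radius 1/144
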